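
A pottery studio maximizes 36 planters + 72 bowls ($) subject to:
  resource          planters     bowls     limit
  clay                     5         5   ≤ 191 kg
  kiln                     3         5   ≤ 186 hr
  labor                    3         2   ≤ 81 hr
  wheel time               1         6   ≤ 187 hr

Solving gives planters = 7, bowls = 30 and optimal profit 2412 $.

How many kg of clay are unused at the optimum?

6

clay used = 5·7 + 5·30 = 185; slack = 191 − 185 = 6.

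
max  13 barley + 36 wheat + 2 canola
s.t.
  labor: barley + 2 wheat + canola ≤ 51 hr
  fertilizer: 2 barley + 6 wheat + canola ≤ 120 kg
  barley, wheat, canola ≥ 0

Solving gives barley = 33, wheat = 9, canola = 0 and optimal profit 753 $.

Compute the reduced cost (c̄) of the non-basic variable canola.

-6

Check each constraint at x*: labor 51/51 (tight); fertilizer 120/120 (tight).
Dual feasibility on the basic columns requires 1·y_labor + 2·y_fertilizer = 13, 2·y_labor + 6·y_fertilizer = 36.
→ y_labor = 3 and y_fertilizer = 5.
Reduced cost of canola: c₃ − yᵀa₃ = 2 − (3·1 + 5·1) = 2 − 8 = -6.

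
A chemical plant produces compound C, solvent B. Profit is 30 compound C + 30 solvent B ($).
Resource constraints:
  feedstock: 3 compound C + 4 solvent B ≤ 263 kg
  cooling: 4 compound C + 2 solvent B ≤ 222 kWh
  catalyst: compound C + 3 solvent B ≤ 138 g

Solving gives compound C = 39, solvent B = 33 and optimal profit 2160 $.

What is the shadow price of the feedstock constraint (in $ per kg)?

At the optimum: feedstock uses 249 of 263 (slack = 14); cooling uses 222 of 222 (binding); catalyst uses 138 of 138 (binding).
By complementary slackness, y = 0 for the non-binding constraint.
Dual feasibility on the basic columns requires 4·y_cooling + 1·y_catalyst = 30, 2·y_cooling + 3·y_catalyst = 30.
This yields shadow prices y_cooling = 6, y_catalyst = 6.
Shadow price of feedstock = 0.

0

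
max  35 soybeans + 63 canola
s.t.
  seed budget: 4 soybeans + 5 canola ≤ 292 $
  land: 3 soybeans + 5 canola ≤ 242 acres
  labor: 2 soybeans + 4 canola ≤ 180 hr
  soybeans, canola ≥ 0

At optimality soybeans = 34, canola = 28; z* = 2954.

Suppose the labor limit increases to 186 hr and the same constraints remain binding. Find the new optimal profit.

At the optimum: seed budget uses 276 of 292 (slack = 16); land uses 242 of 242 (binding); labor uses 180 of 180 (binding).
Since seed budget is not tight, its dual is 0.
Dual feasibility on the basic columns requires 3·y_land + 2·y_labor = 35, 5·y_land + 4·y_labor = 63.
This yields shadow prices y_land = 7, y_labor = 7.
Δz = y_labor·Δb = 7 × (6) = 42, so new z* = 2954 + 42 = 2996.

2996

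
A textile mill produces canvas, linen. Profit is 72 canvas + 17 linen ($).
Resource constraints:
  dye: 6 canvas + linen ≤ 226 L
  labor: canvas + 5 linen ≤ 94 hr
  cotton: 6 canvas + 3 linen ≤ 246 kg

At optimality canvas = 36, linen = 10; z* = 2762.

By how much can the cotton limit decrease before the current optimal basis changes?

Binding constraints: dye, cotton. The basis is B = [[6,1],[6,3]] with det 12.
Per unit decrease in cotton, x* moves by d = (0.0833, -0.5).
The basis stays optimal until linen reaches 0; allowable decrease = 20 kg.

20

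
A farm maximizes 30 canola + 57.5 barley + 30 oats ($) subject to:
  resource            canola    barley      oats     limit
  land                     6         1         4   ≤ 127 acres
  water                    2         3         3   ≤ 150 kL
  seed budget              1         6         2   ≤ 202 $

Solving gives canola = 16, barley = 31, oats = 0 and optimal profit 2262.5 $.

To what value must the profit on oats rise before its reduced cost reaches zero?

32

Check each constraint at x*: land 127/127 (tight); water 125/150 (slack 25); seed budget 202/202 (tight).
Since water is not tight, its dual is 0.
Dual feasibility on the basic columns requires 6·y_land + 1·y_seed budget = 30, 1·y_land + 6·y_seed budget = 57.5.
→ y_land = 3.5 and y_seed budget = 9.
oats enters the basis when its profit ≥ yᵀa₃ = 3.5·4 + 9·2 = 32.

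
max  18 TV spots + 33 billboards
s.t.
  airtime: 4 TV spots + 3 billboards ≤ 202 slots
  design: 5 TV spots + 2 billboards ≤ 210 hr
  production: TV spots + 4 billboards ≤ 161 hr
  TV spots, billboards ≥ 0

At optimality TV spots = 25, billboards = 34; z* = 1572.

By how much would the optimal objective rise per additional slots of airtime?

3

Binding: airtime and production. Non-binding: design (17 unused).
Since design is not tight, its dual is 0.
The binding rows give the dual system: 4·y_airtime + 1·y_production = 18 and 3·y_airtime + 4·y_production = 33.
→ y_airtime = 3 and y_production = 6.
Shadow price of airtime = 3.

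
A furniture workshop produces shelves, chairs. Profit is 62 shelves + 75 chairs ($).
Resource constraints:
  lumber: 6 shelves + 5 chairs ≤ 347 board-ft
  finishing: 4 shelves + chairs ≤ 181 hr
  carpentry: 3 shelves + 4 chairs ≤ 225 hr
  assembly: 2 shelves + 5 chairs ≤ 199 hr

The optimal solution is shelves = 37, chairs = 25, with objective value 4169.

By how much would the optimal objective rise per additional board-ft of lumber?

8

Check each constraint at x*: lumber 347/347 (tight); finishing 173/181 (slack 8); carpentry 211/225 (slack 14); assembly 199/199 (tight).
By complementary slackness, y = 0 for the non-binding constraints.
From A_Bᵀ y = c: 6·y_lumber + 2·y_assembly = 62; 5·y_lumber + 5·y_assembly = 75.
This yields shadow prices y_lumber = 8, y_assembly = 7.
Shadow price of lumber = 8.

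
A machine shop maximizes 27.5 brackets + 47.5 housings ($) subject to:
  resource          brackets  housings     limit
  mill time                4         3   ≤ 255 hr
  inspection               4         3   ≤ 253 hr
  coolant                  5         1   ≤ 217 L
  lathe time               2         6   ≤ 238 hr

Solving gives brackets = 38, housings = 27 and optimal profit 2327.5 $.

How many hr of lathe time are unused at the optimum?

lathe time used = 2·38 + 6·27 = 238; slack = 238 − 238 = 0.

0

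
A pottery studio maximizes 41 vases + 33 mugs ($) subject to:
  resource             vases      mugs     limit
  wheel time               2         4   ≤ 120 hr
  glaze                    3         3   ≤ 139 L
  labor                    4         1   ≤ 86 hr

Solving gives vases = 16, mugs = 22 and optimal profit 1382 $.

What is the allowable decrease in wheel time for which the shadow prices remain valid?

Binding constraints: wheel time, labor. The basis is B = [[2,4],[4,1]] with det -14.
Per unit decrease in wheel time, x* moves by d = (0.0714, -0.2857).
The basis stays optimal until mugs reaches 0; allowable decrease = 77 hr.

77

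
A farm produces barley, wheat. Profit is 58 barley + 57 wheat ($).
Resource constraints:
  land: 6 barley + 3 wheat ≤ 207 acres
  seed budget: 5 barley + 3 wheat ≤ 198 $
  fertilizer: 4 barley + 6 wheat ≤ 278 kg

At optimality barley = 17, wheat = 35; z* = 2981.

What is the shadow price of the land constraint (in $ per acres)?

Check each constraint at x*: land 207/207 (tight); seed budget 190/198 (slack 8); fertilizer 278/278 (tight).
Since seed budget is not tight, its dual is 0.
The binding rows give the dual system: 6·y_land + 4·y_fertilizer = 58 and 3·y_land + 6·y_fertilizer = 57.
Solving: y_land = 5, y_fertilizer = 7.
Shadow price of land = 5.

5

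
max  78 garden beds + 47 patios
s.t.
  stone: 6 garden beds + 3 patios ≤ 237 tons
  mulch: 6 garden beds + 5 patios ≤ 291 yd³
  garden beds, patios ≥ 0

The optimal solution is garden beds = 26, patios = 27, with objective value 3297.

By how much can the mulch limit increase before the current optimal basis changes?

104

Binding constraints: stone, mulch. The basis is B = [[6,3],[6,5]] with det 12.
Per unit increase in mulch, x* moves by d = (-0.25, 0.5).
The basis stays optimal until garden beds reaches 0; allowable increase = 104 yd³.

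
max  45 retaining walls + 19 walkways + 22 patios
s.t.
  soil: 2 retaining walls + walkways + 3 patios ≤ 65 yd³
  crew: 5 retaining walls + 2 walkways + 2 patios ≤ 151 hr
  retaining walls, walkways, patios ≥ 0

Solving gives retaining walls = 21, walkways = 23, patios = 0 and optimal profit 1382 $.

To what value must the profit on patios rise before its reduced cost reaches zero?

At the optimum: soil uses 65 of 65 (binding); crew uses 151 of 151 (binding).
The binding rows give the dual system: 2·y_soil + 5·y_crew = 45 and 1·y_soil + 2·y_crew = 19.
Solving: y_soil = 5, y_crew = 7.
patios enters the basis when its profit ≥ yᵀa₃ = 5·3 + 7·2 = 29.

29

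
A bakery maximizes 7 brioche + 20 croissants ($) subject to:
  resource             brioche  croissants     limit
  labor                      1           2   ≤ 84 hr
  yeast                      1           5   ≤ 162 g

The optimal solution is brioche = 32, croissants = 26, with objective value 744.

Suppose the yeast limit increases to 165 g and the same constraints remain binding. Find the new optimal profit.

750

Both labor and yeast are binding at x*.
Dual feasibility on the basic columns requires 1·y_labor + 1·y_yeast = 7, 2·y_labor + 5·y_yeast = 20.
→ y_labor = 5 and y_yeast = 2.
Δz = y_yeast·Δb = 2 × (3) = 6, so new z* = 744 + 6 = 750.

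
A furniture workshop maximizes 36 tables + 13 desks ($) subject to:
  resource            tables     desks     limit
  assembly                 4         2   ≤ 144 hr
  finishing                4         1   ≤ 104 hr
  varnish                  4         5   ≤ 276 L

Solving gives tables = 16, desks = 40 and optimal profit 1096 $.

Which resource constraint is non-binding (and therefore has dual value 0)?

varnish

assembly: 144/144 (binding)
finishing: 104/104 (binding)
varnish: 264/276 (slack 12)
By complementary slackness, a constraint with positive slack has shadow price 0 → varnish.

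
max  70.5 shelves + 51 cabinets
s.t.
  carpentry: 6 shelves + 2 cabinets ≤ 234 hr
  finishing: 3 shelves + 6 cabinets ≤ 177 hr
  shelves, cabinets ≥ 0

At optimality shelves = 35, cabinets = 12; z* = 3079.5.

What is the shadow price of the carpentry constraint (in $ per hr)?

9

Both carpentry and finishing are binding at x*.
Dual feasibility on the basic columns requires 6·y_carpentry + 3·y_finishing = 70.5, 2·y_carpentry + 6·y_finishing = 51.
Solving: y_carpentry = 9, y_finishing = 5.5.
Shadow price of carpentry = 9.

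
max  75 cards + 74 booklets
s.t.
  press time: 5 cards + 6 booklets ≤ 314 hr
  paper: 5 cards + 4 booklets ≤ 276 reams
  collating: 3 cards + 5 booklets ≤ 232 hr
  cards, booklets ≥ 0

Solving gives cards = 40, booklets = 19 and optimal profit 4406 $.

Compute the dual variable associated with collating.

Binding: press time and paper. Non-binding: collating (17 unused).
By complementary slackness, y = 0 for the non-binding constraint.
Dual feasibility on the basic columns requires 5·y_press time + 5·y_paper = 75, 6·y_press time + 4·y_paper = 74.
This yields shadow prices y_press time = 7, y_paper = 8.
Shadow price of collating = 0.

0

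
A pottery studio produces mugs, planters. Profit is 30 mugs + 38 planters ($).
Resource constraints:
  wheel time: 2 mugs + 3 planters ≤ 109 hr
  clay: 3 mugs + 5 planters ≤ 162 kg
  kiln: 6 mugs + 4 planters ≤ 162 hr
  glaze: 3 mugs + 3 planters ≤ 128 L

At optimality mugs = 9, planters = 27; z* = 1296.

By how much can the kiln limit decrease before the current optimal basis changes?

Binding constraints: clay, kiln. The basis is B = [[3,5],[6,4]] with det -18.
Per unit decrease in kiln, x* moves by d = (-0.2778, 0.1667).
The basis stays optimal until mugs reaches 0; allowable decrease = 32.4 hr.

32.4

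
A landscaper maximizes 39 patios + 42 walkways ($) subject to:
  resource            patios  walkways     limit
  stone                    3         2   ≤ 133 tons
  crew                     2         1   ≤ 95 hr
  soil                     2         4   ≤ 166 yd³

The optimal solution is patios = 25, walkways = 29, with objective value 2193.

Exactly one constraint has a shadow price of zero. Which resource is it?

stone: 133/133 (binding)
crew: 79/95 (slack 16)
soil: 166/166 (binding)
By complementary slackness, a constraint with positive slack has shadow price 0 → crew.

crew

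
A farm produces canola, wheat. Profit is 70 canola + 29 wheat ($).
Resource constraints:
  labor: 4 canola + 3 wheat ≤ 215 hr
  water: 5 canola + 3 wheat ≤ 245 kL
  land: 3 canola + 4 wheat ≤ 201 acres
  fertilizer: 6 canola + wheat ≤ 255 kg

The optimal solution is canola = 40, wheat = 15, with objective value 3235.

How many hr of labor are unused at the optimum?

10

labor used = 4·40 + 3·15 = 205; slack = 215 − 205 = 10.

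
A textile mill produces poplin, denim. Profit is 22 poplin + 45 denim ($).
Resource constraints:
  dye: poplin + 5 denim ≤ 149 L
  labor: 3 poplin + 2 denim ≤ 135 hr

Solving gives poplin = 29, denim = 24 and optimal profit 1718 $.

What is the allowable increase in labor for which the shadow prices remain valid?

312

Binding constraints: dye, labor. The basis is B = [[1,5],[3,2]] with det -13.
Per unit increase in labor, x* moves by d = (0.3846, -0.0769).
The basis stays optimal until denim reaches 0; allowable increase = 312 hr.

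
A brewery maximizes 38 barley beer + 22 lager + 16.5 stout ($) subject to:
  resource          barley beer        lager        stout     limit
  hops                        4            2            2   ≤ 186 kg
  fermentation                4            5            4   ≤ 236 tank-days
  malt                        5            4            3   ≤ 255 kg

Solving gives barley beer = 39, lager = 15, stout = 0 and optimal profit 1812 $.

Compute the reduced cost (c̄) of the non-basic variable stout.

-3.5

Binding: hops and malt. Non-binding: fermentation (5 unused).
Since fermentation is not tight, its dual is 0.
Dual feasibility on the basic columns requires 4·y_hops + 5·y_malt = 38, 2·y_hops + 4·y_malt = 22.
Solving: y_hops = 7, y_malt = 2.
Reduced cost of stout: c₃ − yᵀa₃ = 16.5 − (7·2 + 2·3) = 16.5 − 20 = -3.5.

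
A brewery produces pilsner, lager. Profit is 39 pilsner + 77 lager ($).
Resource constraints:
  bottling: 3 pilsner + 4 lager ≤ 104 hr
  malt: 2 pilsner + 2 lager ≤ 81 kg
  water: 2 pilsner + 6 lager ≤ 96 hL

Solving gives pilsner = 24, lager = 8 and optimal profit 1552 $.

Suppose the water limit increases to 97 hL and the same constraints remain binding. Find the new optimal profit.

Binding: bottling and water. Non-binding: malt (17 unused).
By complementary slackness, y = 0 for the non-binding constraint.
The binding rows give the dual system: 3·y_bottling + 2·y_water = 39 and 4·y_bottling + 6·y_water = 77.
This yields shadow prices y_bottling = 8, y_water = 7.5.
Δz = y_water·Δb = 7.5 × (1) = 7.5, so new z* = 1552 + 7.5 = 1559.5.

1559.5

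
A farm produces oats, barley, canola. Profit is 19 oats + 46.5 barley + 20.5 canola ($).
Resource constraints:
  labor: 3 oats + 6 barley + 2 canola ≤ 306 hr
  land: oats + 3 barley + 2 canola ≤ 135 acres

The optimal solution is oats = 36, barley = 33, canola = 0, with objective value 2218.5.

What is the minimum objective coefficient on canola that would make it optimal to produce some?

Both labor and land are binding at x*.
From A_Bᵀ y = c: 3·y_labor + 1·y_land = 19; 6·y_labor + 3·y_land = 46.5.
→ y_labor = 3.5 and y_land = 8.5.
canola enters the basis when its profit ≥ yᵀa₃ = 3.5·2 + 8.5·2 = 24.

24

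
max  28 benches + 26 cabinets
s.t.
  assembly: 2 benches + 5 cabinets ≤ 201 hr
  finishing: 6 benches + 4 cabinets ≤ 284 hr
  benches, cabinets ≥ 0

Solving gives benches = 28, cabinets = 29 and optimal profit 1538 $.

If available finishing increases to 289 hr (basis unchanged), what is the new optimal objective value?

Both assembly and finishing are binding at x*.
Dual feasibility on the basic columns requires 2·y_assembly + 6·y_finishing = 28, 5·y_assembly + 4·y_finishing = 26.
→ y_assembly = 2 and y_finishing = 4.
Δz = y_finishing·Δb = 4 × (5) = 20, so new z* = 1538 + 20 = 1558.

1558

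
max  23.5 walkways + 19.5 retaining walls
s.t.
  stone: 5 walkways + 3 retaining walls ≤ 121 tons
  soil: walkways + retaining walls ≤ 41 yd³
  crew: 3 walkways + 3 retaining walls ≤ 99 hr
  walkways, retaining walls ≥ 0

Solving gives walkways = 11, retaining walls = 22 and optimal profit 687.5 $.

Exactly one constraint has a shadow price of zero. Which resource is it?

soil

stone: 121/121 (binding)
soil: 33/41 (slack 8)
crew: 99/99 (binding)
By complementary slackness, a constraint with positive slack has shadow price 0 → soil.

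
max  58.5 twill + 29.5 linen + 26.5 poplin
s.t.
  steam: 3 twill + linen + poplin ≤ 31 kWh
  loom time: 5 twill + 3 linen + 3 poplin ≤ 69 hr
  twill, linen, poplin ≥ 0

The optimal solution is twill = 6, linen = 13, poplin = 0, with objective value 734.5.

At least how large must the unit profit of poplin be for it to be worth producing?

At the optimum: steam uses 31 of 31 (binding); loom time uses 69 of 69 (binding).
Dual feasibility on the basic columns requires 3·y_steam + 5·y_loom time = 58.5, 1·y_steam + 3·y_loom time = 29.5.
Solving: y_steam = 7, y_loom time = 7.5.
poplin enters the basis when its profit ≥ yᵀa₃ = 7·1 + 7.5·3 = 29.5.

29.5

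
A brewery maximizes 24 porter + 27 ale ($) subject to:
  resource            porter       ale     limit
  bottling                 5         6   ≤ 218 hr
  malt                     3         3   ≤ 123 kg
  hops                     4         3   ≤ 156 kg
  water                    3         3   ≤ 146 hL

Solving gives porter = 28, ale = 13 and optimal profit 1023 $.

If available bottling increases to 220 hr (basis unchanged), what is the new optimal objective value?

Check each constraint at x*: bottling 218/218 (tight); malt 123/123 (tight); hops 151/156 (slack 5); water 123/146 (slack 23).
Since hops, water are not tight, their duals are 0.
From A_Bᵀ y = c: 5·y_bottling + 3·y_malt = 24; 6·y_bottling + 3·y_malt = 27.
Solving: y_bottling = 3, y_malt = 3.
Δz = y_bottling·Δb = 3 × (2) = 6, so new z* = 1023 + 6 = 1029.

1029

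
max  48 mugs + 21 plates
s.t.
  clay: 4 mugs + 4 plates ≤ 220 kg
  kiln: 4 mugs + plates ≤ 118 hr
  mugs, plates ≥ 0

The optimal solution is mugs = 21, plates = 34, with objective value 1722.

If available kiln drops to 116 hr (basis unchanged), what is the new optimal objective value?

1704

Both clay and kiln are binding at x*.
From A_Bᵀ y = c: 4·y_clay + 4·y_kiln = 48; 4·y_clay + 1·y_kiln = 21.
→ y_clay = 3 and y_kiln = 9.
Δz = y_kiln·Δb = 9 × (-2) = -18, so new z* = 1722 − 18 = 1704.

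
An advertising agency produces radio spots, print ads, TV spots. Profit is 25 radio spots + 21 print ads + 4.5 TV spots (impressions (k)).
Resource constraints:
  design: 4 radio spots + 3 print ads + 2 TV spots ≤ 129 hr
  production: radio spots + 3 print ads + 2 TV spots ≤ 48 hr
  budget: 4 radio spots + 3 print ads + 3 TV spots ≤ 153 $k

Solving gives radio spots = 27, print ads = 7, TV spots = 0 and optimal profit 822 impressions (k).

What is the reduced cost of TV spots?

-9.5

Check each constraint at x*: design 129/129 (tight); production 48/48 (tight); budget 129/153 (slack 24).
By complementary slackness, y = 0 for the non-binding constraint.
Dual feasibility on the basic columns requires 4·y_design + 1·y_production = 25, 3·y_design + 3·y_production = 21.
→ y_design = 6 and y_production = 1.
Reduced cost of TV spots: c₃ − yᵀa₃ = 4.5 − (6·2 + 1·2) = 4.5 − 14 = -9.5.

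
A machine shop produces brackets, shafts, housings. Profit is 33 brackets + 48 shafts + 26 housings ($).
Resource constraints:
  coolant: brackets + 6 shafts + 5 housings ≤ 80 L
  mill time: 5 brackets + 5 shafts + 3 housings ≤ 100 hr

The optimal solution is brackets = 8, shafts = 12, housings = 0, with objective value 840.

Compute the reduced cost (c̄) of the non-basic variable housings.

At the optimum: coolant uses 80 of 80 (binding); mill time uses 100 of 100 (binding).
The binding rows give the dual system: 1·y_coolant + 5·y_mill time = 33 and 6·y_coolant + 5·y_mill time = 48.
Solving: y_coolant = 3, y_mill time = 6.
Reduced cost of housings: c₃ − yᵀa₃ = 26 − (3·5 + 6·3) = 26 − 33 = -7.

-7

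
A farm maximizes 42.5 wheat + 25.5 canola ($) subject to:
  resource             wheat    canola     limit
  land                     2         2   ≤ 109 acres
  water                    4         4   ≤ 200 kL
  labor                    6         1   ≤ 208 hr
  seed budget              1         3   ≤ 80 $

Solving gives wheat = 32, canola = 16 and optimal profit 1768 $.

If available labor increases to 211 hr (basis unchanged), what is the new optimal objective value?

1786

Binding: labor and seed budget. Non-binding: land (13 unused), water (8 unused).
By complementary slackness, y = 0 for the non-binding constraints.
From A_Bᵀ y = c: 6·y_labor + 1·y_seed budget = 42.5; 1·y_labor + 3·y_seed budget = 25.5.
This yields shadow prices y_labor = 6, y_seed budget = 6.5.
Δz = y_labor·Δb = 6 × (3) = 18, so new z* = 1768 + 18 = 1786.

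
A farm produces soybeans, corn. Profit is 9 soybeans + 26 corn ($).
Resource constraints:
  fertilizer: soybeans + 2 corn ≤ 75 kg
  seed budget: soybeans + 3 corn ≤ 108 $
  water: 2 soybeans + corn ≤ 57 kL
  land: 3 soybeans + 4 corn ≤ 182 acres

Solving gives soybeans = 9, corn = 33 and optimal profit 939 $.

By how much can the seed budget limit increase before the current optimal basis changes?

4.5

Binding constraints: fertilizer, seed budget. The basis is B = [[1,2],[1,3]] with det 1.
Per unit increase in seed budget, x* moves by d = (-2, 1).
The basis stays optimal until soybeans reaches 0; allowable increase = 4.5 $.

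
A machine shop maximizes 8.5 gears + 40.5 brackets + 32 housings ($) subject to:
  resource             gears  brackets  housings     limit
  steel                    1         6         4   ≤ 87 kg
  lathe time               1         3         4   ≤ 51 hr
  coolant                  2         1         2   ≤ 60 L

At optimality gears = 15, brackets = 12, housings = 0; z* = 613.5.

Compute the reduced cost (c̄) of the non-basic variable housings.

-2

At the optimum: steel uses 87 of 87 (binding); lathe time uses 51 of 51 (binding); coolant uses 42 of 60 (slack = 18).
By complementary slackness, y = 0 for the non-binding constraint.
The binding rows give the dual system: 1·y_steel + 1·y_lathe time = 8.5 and 6·y_steel + 3·y_lathe time = 40.5.
This yields shadow prices y_steel = 5, y_lathe time = 3.5.
Reduced cost of housings: c₃ − yᵀa₃ = 32 − (5·4 + 3.5·4) = 32 − 34 = -2.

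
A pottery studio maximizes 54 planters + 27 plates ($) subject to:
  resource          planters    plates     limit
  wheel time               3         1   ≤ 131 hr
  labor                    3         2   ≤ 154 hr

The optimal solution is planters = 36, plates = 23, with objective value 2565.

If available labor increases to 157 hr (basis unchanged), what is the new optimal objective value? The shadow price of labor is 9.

Δb = 3, so new z* = 2565 + (9)·(3) = 2565 + 27 = 2592.

2592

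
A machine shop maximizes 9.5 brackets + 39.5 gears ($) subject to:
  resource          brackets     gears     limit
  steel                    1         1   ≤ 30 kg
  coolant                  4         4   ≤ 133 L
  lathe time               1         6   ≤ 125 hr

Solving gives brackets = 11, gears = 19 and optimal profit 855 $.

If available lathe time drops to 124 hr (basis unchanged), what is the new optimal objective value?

849

Binding: steel and lathe time. Non-binding: coolant (13 unused).
By complementary slackness, y = 0 for the non-binding constraint.
From A_Bᵀ y = c: 1·y_steel + 1·y_lathe time = 9.5; 1·y_steel + 6·y_lathe time = 39.5.
→ y_steel = 3.5 and y_lathe time = 6.
Δz = y_lathe time·Δb = 6 × (-1) = -6, so new z* = 855 − 6 = 849.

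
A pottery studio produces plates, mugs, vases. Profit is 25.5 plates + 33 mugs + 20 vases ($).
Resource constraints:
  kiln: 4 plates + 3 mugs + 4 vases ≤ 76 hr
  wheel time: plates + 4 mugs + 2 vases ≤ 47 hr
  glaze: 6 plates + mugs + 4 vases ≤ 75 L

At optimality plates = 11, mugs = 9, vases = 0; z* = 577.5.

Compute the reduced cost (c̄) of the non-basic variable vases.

Binding: wheel time and glaze. Non-binding: kiln (5 unused).
Since kiln is not tight, its dual is 0.
From A_Bᵀ y = c: 1·y_wheel time + 6·y_glaze = 25.5; 4·y_wheel time + 1·y_glaze = 33.
→ y_wheel time = 7.5 and y_glaze = 3.
Reduced cost of vases: c₃ − yᵀa₃ = 20 − (7.5·2 + 3·4) = 20 − 27 = -7.

-7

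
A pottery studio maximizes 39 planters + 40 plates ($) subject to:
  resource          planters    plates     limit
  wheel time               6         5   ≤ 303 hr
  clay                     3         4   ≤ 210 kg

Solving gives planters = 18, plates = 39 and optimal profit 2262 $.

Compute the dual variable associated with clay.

At the optimum: wheel time uses 303 of 303 (binding); clay uses 210 of 210 (binding).
The binding rows give the dual system: 6·y_wheel time + 3·y_clay = 39 and 5·y_wheel time + 4·y_clay = 40.
Solving: y_wheel time = 4, y_clay = 5.
Shadow price of clay = 5.

5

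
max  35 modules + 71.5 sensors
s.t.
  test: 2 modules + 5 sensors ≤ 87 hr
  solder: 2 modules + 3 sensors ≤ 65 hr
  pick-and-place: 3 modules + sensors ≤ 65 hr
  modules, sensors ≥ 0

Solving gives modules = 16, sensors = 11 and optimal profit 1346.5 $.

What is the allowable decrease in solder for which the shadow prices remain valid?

12.8

Binding constraints: test, solder. The basis is B = [[2,5],[2,3]] with det -4.
Per unit decrease in solder, x* moves by d = (-1.25, 0.5).
The basis stays optimal until modules reaches 0; allowable decrease = 12.8 hr.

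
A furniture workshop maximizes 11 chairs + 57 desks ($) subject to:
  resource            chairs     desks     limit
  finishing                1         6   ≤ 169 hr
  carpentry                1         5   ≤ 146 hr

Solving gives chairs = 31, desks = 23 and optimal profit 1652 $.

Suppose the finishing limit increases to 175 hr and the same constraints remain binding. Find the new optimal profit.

Check each constraint at x*: finishing 169/169 (tight); carpentry 146/146 (tight).
The binding rows give the dual system: 1·y_finishing + 1·y_carpentry = 11 and 6·y_finishing + 5·y_carpentry = 57.
Solving: y_finishing = 2, y_carpentry = 9.
Δz = y_finishing·Δb = 2 × (6) = 12, so new z* = 1652 + 12 = 1664.

1664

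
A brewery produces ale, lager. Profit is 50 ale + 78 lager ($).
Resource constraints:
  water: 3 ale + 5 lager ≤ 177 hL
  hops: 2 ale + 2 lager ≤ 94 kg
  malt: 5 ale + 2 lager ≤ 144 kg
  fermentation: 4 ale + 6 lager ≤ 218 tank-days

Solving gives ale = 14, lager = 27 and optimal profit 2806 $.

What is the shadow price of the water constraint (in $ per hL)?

6

Check each constraint at x*: water 177/177 (tight); hops 82/94 (slack 12); malt 124/144 (slack 20); fermentation 218/218 (tight).
Slack constraints have shadow price 0 (complementary slackness).
Dual feasibility on the basic columns requires 3·y_water + 4·y_fermentation = 50, 5·y_water + 6·y_fermentation = 78.
This yields shadow prices y_water = 6, y_fermentation = 8.
Shadow price of water = 6.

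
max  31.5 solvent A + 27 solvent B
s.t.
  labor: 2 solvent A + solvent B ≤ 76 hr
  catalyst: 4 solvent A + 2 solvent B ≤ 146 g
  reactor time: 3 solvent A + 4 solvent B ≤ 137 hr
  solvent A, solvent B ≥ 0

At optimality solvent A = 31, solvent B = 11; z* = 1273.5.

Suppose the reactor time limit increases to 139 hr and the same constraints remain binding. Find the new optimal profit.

1282.5

Check each constraint at x*: labor 73/76 (slack 3); catalyst 146/146 (tight); reactor time 137/137 (tight).
Since labor is not tight, its dual is 0.
The binding rows give the dual system: 4·y_catalyst + 3·y_reactor time = 31.5 and 2·y_catalyst + 4·y_reactor time = 27.
→ y_catalyst = 4.5 and y_reactor time = 4.5.
Δz = y_reactor time·Δb = 4.5 × (2) = 9, so new z* = 1273.5 + 9 = 1282.5.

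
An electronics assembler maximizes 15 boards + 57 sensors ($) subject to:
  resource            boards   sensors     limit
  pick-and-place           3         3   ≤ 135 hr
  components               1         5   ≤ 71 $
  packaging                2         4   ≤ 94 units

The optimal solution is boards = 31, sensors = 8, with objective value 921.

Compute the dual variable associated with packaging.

Check each constraint at x*: pick-and-place 117/135 (slack 18); components 71/71 (tight); packaging 94/94 (tight).
Since pick-and-place is not tight, its dual is 0.
From A_Bᵀ y = c: 1·y_components + 2·y_packaging = 15; 5·y_components + 4·y_packaging = 57.
This yields shadow prices y_components = 9, y_packaging = 3.
Shadow price of packaging = 3.

3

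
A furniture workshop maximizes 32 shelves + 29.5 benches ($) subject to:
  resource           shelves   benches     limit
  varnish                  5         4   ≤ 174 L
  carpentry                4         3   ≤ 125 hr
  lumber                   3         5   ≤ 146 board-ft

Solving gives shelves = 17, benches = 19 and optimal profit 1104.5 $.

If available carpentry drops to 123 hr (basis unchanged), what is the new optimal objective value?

Binding: carpentry and lumber. Non-binding: varnish (13 unused).
Slack constraints have shadow price 0 (complementary slackness).
The binding rows give the dual system: 4·y_carpentry + 3·y_lumber = 32 and 3·y_carpentry + 5·y_lumber = 29.5.
Solving: y_carpentry = 6.5, y_lumber = 2.
Δz = y_carpentry·Δb = 6.5 × (-2) = -13, so new z* = 1104.5 − 13 = 1091.5.

1091.5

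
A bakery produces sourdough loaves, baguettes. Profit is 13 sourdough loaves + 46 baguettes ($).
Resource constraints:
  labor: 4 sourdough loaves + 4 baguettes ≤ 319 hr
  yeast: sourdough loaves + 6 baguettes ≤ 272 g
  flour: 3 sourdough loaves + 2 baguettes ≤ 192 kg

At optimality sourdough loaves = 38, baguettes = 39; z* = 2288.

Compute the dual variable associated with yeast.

7

Binding: yeast and flour. Non-binding: labor (11 unused).
Slack constraints have shadow price 0 (complementary slackness).
From A_Bᵀ y = c: 1·y_yeast + 3·y_flour = 13; 6·y_yeast + 2·y_flour = 46.
→ y_yeast = 7 and y_flour = 2.
Shadow price of yeast = 7.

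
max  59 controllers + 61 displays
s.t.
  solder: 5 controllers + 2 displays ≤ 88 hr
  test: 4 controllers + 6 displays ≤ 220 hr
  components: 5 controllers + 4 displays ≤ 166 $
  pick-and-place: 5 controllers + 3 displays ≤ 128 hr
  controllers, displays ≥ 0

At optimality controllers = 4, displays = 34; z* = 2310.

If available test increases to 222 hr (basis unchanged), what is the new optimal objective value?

2327

Binding: solder and test. Non-binding: components (10 unused), pick-and-place (6 unused).
Slack constraints have shadow price 0 (complementary slackness).
Dual feasibility on the basic columns requires 5·y_solder + 4·y_test = 59, 2·y_solder + 6·y_test = 61.
→ y_solder = 5 and y_test = 8.5.
Δz = y_test·Δb = 8.5 × (2) = 17, so new z* = 2310 + 17 = 2327.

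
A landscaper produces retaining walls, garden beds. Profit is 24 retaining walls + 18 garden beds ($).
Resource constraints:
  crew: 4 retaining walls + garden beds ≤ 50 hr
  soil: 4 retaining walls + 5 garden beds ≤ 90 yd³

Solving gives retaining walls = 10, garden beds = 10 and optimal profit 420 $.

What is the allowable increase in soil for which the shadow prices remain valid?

160

Binding constraints: crew, soil. The basis is B = [[4,1],[4,5]] with det 16.
Per unit increase in soil, x* moves by d = (-0.0625, 0.25).
The basis stays optimal until retaining walls reaches 0; allowable increase = 160 yd³.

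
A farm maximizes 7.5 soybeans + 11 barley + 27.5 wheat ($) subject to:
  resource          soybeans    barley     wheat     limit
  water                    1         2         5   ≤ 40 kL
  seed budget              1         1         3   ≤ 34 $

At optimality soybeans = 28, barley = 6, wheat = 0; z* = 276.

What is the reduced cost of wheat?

Both water and seed budget are binding at x*.
Dual feasibility on the basic columns requires 1·y_water + 1·y_seed budget = 7.5, 2·y_water + 1·y_seed budget = 11.
Solving: y_water = 3.5, y_seed budget = 4.
Reduced cost of wheat: c₃ − yᵀa₃ = 27.5 − (3.5·5 + 4·3) = 27.5 − 29.5 = -2.

-2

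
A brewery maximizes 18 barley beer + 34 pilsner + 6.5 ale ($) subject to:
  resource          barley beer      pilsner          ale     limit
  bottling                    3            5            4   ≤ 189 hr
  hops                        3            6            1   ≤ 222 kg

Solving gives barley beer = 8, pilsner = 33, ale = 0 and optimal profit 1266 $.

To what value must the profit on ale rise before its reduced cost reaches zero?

At the optimum: bottling uses 189 of 189 (binding); hops uses 222 of 222 (binding).
Dual feasibility on the basic columns requires 3·y_bottling + 3·y_hops = 18, 5·y_bottling + 6·y_hops = 34.
→ y_bottling = 2 and y_hops = 4.
ale enters the basis when its profit ≥ yᵀa₃ = 2·4 + 4·1 = 12.

12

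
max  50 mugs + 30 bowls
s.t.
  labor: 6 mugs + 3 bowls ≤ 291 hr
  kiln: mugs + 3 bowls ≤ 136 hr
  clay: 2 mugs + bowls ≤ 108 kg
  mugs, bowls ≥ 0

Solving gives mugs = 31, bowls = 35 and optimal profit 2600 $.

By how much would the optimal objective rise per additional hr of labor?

Binding: labor and kiln. Non-binding: clay (11 unused).
Slack constraints have shadow price 0 (complementary slackness).
From A_Bᵀ y = c: 6·y_labor + 1·y_kiln = 50; 3·y_labor + 3·y_kiln = 30.
Solving: y_labor = 8, y_kiln = 2.
Shadow price of labor = 8.

8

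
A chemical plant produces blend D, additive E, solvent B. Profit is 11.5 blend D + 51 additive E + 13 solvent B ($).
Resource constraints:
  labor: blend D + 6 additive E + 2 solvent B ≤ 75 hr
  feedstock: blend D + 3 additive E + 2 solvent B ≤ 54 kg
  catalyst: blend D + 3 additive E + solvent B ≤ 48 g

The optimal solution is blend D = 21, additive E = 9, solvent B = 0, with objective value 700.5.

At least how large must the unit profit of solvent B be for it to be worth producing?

At the optimum: labor uses 75 of 75 (binding); feedstock uses 48 of 54 (slack = 6); catalyst uses 48 of 48 (binding).
Since feedstock is not tight, its dual is 0.
Dual feasibility on the basic columns requires 1·y_labor + 1·y_catalyst = 11.5, 6·y_labor + 3·y_catalyst = 51.
→ y_labor = 5.5 and y_catalyst = 6.
solvent B enters the basis when its profit ≥ yᵀa₃ = 5.5·2 + 6·1 = 17.

17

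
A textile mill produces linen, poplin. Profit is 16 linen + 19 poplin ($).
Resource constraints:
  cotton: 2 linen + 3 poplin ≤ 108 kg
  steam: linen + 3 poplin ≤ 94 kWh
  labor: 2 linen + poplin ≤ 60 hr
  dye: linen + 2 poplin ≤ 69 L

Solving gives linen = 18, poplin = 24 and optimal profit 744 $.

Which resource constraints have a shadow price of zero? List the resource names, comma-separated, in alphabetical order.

dye, steam

cotton: 108/108 (binding)
steam: 90/94 (slack 4)
labor: 60/60 (binding)
dye: 66/69 (slack 3)
By complementary slackness, a constraint with positive slack has shadow price 0 → dye, steam.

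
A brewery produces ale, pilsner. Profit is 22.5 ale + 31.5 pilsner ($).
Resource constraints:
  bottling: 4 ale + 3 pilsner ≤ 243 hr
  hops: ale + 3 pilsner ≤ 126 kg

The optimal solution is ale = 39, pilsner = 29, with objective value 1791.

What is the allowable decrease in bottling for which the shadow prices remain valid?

Binding constraints: bottling, hops. The basis is B = [[4,3],[1,3]] with det 9.
Per unit decrease in bottling, x* moves by d = (-0.3333, 0.1111).
The basis stays optimal until ale reaches 0; allowable decrease = 117 hr.

117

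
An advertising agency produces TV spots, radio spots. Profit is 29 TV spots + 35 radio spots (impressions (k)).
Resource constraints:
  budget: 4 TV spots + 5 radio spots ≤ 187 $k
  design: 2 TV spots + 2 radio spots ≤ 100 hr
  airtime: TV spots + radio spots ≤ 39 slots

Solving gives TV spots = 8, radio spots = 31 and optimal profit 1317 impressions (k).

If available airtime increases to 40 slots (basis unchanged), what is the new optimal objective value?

Check each constraint at x*: budget 187/187 (tight); design 78/100 (slack 22); airtime 39/39 (tight).
Slack constraints have shadow price 0 (complementary slackness).
Dual feasibility on the basic columns requires 4·y_budget + 1·y_airtime = 29, 5·y_budget + 1·y_airtime = 35.
→ y_budget = 6 and y_airtime = 5.
Δz = y_airtime·Δb = 5 × (1) = 5, so new z* = 1317 + 5 = 1322.

1322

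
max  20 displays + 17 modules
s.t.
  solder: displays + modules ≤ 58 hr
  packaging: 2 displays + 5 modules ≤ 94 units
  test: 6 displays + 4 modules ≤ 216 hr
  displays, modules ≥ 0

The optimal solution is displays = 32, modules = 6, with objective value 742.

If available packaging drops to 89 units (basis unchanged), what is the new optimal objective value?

At the optimum: solder uses 38 of 58 (slack = 20); packaging uses 94 of 94 (binding); test uses 216 of 216 (binding).
Since solder is not tight, its dual is 0.
The binding rows give the dual system: 2·y_packaging + 6·y_test = 20 and 5·y_packaging + 4·y_test = 17.
→ y_packaging = 1 and y_test = 3.
Δz = y_packaging·Δb = 1 × (-5) = -5, so new z* = 742 − 5 = 737.

737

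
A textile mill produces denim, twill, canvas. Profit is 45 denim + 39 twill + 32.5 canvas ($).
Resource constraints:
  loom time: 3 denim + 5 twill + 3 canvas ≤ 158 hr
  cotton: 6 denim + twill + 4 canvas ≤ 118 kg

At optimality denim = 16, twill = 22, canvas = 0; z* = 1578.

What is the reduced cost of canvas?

Both loom time and cotton are binding at x*.
The binding rows give the dual system: 3·y_loom time + 6·y_cotton = 45 and 5·y_loom time + 1·y_cotton = 39.
This yields shadow prices y_loom time = 7, y_cotton = 4.
Reduced cost of canvas: c₃ − yᵀa₃ = 32.5 − (7·3 + 4·4) = 32.5 − 37 = -4.5.

-4.5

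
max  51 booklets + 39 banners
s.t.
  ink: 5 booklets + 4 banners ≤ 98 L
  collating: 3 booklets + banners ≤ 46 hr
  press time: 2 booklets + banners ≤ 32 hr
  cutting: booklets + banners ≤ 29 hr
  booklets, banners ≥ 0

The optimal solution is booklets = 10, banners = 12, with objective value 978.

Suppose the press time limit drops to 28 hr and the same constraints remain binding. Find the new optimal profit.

At the optimum: ink uses 98 of 98 (binding); collating uses 42 of 46 (slack = 4); press time uses 32 of 32 (binding); cutting uses 22 of 29 (slack = 7).
Since collating, cutting are not tight, their duals are 0.
Dual feasibility on the basic columns requires 5·y_ink + 2·y_press time = 51, 4·y_ink + 1·y_press time = 39.
This yields shadow prices y_ink = 9, y_press time = 3.
Δz = y_press time·Δb = 3 × (-4) = -12, so new z* = 978 − 12 = 966.

966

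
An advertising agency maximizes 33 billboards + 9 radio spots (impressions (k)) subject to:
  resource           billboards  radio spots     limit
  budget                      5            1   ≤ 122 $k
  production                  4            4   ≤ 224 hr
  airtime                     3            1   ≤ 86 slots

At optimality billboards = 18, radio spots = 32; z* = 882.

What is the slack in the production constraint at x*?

24

production used = 4·18 + 4·32 = 200; slack = 224 − 200 = 24.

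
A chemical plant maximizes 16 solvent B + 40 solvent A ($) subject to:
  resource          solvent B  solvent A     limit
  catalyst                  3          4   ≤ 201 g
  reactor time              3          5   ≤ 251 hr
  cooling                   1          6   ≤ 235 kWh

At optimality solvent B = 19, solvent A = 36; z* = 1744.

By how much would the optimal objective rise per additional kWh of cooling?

At the optimum: catalyst uses 201 of 201 (binding); reactor time uses 237 of 251 (slack = 14); cooling uses 235 of 235 (binding).
Slack constraints have shadow price 0 (complementary slackness).
From A_Bᵀ y = c: 3·y_catalyst + 1·y_cooling = 16; 4·y_catalyst + 6·y_cooling = 40.
Solving: y_catalyst = 4, y_cooling = 4.
Shadow price of cooling = 4.

4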